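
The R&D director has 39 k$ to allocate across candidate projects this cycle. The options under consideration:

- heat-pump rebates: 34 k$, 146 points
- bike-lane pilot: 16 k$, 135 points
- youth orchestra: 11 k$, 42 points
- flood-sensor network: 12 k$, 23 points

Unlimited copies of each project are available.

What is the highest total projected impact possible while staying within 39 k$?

270

Density check — bike-lane pilot 8.44, heat-pump rebates 4.29, youth orchestra 3.82, flood-sensor network 1.92 are the best per k$.
Taking 2×bike-lane pilot: 32 k$ used, 270 in projected impact.
Every other selection either busts 39 k$ or fails to beat 270.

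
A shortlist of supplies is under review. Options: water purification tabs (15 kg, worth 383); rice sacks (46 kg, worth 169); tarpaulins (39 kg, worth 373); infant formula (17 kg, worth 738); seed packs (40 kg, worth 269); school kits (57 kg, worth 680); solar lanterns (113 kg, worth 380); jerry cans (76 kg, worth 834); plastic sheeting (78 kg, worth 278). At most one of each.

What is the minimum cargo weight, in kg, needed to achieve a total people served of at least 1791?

Minimise kg subject to total people served ≥ 1791.
water purification tabs + infant formula + school kits: 1801 people served at 89 kg.
Any bundle with less than 89 kg falls short of 1791.

89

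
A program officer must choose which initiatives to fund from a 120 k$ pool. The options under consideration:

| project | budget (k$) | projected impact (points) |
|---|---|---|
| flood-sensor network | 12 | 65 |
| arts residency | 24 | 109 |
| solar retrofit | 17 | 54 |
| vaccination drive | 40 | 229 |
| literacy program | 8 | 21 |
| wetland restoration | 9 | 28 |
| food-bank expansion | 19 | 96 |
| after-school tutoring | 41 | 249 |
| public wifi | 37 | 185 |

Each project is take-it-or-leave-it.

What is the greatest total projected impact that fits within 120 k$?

663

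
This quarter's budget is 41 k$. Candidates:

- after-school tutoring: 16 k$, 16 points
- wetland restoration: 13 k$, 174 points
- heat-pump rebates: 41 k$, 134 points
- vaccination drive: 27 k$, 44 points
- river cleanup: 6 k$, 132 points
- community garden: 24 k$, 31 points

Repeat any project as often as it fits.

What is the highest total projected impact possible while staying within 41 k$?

792

By projected impact per k$: river cleanup 22.00, wetland restoration 13.38, heat-pump rebates 3.27, vaccination drive 1.63 lead.
6×river cleanup uses 36 of the 41 k$ and totals 792.
The spare 5 k$ is too small for any remaining project, and no exchange beats 792.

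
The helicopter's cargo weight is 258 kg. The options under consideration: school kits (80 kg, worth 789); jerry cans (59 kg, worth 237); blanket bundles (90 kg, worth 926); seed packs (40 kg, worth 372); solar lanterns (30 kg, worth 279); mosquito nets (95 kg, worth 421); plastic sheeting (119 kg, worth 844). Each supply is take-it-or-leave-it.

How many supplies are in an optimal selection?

4

Optimal total is 2366.
One optimal bundle: school kits + blanket bundles + seed packs + solar lanterns (240 kg).
Every optimal selection uses 4 supplies.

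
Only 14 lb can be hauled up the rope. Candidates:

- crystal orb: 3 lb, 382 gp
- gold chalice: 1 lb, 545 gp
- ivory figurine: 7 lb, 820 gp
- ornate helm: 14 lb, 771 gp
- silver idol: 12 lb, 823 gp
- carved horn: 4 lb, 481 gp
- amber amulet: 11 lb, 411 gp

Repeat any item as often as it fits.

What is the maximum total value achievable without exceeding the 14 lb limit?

7630

Ranking by ratio (value/lb): gold chalice 545.00, crystal orb 127.33, carved horn 120.25, ivory figurine 117.14.
Taking 14×gold chalice: 14 lb used, 7630 in value.
Nothing else within 14 lb beats 7630.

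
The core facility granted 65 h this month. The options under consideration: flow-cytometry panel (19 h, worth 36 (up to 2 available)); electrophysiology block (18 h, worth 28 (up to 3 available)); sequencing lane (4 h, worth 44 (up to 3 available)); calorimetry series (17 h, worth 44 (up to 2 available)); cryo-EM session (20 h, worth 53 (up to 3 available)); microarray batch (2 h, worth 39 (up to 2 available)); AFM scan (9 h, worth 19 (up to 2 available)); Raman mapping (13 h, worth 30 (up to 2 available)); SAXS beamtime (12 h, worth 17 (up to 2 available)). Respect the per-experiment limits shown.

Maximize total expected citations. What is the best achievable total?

335

Best packing: 3×sequencing lane + 2×cryo-EM session + 2×microarray batch + AFM scan — 65 h, 335 total.
No other feasible combination exceeds 335.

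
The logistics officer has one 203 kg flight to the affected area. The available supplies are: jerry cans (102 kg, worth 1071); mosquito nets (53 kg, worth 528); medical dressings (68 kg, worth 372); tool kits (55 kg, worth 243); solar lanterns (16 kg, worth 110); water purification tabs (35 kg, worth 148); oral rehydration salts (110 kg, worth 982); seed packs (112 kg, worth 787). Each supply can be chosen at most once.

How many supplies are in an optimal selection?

3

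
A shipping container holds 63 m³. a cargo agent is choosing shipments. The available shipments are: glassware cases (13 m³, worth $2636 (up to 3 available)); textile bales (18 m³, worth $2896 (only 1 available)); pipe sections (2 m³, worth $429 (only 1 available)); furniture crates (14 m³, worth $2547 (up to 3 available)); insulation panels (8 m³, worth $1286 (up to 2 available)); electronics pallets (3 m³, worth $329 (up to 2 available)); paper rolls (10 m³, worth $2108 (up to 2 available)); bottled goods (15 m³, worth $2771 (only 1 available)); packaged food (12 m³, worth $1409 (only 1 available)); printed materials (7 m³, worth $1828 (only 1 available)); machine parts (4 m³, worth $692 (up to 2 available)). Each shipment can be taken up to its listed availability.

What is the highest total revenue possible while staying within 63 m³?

Ranking by ratio (revenue/m³): printed materials 261.14, pipe sections 214.50, paper rolls 210.80.
Best packing: 2×glassware cases + pipe sections + 2×paper rolls + printed materials + 2×machine parts — 63 m³, 13129 total.
That's the maximum — no swap from here does better than 13129.

13129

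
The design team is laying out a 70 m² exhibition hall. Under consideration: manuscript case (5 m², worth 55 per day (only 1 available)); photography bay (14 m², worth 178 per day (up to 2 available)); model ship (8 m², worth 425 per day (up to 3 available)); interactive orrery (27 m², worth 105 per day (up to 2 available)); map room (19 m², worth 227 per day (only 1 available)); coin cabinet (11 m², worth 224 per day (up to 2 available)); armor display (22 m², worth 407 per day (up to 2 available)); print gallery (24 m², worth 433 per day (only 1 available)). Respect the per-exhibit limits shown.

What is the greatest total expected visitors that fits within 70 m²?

2156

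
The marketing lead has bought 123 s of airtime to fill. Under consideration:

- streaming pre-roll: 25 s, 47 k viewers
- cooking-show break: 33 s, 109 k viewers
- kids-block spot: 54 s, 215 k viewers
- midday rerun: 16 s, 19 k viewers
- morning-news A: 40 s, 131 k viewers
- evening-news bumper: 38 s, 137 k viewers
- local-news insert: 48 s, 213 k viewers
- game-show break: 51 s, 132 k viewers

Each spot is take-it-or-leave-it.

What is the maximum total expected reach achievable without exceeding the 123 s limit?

459

Greedy by ratio would take kids-block spot + midday rerun + local-news insert: 118 s used, total 447.
Replace kids-block spot and midday rerun with cooking-show break + evening-news bumper: the trade gains 12 net, giving 459 at 119 s.
The closest alternative, cooking-show break + morning-news A + local-news insert, reaches only 453.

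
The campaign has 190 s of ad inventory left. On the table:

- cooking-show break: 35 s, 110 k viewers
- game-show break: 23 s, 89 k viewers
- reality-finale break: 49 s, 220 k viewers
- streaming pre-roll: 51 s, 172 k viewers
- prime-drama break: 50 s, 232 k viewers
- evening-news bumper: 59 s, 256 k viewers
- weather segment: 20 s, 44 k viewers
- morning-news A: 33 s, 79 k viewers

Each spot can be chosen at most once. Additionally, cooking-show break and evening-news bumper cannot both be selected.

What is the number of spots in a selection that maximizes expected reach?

4

The maximum expected reach within 190 s is 797.
For example game-show break + reality-finale break + prime-drama break + evening-news bumper achieves it, using 181 s.
Every optimal selection uses 4 spots.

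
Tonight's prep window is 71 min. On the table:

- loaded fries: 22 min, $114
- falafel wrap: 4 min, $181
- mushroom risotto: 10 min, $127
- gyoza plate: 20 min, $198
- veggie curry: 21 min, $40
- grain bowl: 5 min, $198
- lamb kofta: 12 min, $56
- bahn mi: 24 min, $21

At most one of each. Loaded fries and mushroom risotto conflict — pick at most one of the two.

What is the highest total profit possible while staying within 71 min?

Best packing: falafel wrap + mushroom risotto + gyoza plate + grain bowl + lamb kofta — 51 min, 760 total.

760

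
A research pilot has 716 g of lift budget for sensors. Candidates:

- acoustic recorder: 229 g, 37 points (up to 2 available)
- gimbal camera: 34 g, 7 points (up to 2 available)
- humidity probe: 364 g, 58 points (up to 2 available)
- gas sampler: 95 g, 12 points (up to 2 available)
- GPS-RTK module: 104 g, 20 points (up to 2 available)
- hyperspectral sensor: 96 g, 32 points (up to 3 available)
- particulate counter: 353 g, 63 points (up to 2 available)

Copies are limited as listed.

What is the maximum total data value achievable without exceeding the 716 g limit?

173

By data value per g: hyperspectral sensor 0.33, gimbal camera 0.21, GPS-RTK module 0.19, particulate counter 0.18 lead.
Taking the top-ratio sensors first gives 2×gimbal camera + gas sampler + 2×GPS-RTK module + 3×hyperspectral sensor for 162 (659 g).
Dropping gas sampler and 2×GPS-RTK module frees 303 g; slotting in particulate counter (353 g) lifts the total to 173 at 709 g.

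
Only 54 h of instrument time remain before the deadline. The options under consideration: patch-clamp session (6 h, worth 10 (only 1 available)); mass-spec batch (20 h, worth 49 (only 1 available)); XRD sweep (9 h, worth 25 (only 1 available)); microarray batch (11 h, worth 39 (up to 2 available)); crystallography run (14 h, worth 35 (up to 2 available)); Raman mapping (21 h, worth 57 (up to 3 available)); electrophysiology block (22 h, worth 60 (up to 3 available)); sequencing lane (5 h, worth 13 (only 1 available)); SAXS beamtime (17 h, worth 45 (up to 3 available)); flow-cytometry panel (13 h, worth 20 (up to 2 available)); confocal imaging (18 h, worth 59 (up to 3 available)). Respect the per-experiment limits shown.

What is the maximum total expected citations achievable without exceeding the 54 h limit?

By expected citations per h: microarray batch 3.55, confocal imaging 3.28, XRD sweep 2.78, electrophysiology block 2.73 lead.
Taking the top-ratio experiments first gives XRD sweep + 2×microarray batch + sequencing lane + confocal imaging for 175 (54 h).
The 36 h tied up in XRD sweep and 2×microarray batch and sequencing lane is better spent on 2×confocal imaging — total rises to 177 (54 h).

177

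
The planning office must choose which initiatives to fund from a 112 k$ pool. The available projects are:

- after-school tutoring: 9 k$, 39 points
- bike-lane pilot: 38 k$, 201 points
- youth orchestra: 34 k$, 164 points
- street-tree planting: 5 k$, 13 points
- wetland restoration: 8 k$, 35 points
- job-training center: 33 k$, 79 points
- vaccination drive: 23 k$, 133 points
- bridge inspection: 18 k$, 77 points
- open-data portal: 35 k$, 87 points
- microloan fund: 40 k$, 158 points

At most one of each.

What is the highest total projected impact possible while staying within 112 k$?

572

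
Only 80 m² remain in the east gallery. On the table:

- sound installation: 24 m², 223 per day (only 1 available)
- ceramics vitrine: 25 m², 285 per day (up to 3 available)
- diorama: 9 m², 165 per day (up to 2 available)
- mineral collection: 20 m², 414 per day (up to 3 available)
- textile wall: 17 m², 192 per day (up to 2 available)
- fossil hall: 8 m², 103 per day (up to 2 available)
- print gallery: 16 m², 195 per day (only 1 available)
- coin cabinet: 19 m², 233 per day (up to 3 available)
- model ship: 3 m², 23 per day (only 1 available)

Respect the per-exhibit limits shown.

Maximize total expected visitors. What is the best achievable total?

1572

Taking 2×diorama + 3×mineral collection: 78 m² used, 1572 in expected visitors.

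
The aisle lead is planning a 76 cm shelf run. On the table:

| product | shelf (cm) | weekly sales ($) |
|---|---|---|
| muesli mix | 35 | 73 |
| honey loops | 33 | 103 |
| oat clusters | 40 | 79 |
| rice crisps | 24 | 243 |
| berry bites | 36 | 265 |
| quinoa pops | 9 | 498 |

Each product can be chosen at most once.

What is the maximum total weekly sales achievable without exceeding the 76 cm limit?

1006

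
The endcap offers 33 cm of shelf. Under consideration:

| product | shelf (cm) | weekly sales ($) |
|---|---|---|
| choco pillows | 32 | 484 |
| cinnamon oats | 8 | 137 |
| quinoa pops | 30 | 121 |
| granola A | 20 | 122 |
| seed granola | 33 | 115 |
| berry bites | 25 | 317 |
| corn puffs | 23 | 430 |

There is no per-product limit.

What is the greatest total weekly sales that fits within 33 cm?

The ratio ordering already packs tightly: cinnamon oats + corn puffs, 31 cm, 567.

567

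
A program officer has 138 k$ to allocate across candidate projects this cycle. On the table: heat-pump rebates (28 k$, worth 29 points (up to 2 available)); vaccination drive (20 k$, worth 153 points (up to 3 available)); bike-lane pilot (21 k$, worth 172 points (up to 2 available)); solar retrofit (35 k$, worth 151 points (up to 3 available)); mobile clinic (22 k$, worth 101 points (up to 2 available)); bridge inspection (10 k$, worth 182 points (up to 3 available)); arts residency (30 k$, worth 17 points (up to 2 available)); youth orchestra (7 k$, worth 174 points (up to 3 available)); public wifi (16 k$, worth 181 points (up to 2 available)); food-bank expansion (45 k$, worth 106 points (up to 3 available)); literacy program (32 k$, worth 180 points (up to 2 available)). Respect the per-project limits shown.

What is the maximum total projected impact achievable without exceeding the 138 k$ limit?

1782

A density-first pass picks 2×bike-lane pilot + 3×bridge inspection + 3×youth orchestra + 2×public wifi — 1774 at 125 k$.
The 21 k$ tied up in bike-lane pilot is better spent on literacy program — total rises to 1782 (136 k$).
That's the maximum — no swap from here does better than 1782.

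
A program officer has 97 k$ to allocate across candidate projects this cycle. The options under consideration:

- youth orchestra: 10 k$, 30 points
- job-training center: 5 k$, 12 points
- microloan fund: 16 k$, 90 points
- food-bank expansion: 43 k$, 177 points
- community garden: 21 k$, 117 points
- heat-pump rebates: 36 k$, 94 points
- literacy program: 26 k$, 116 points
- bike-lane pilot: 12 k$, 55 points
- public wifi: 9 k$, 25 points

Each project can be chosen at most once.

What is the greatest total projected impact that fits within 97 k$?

451

Density check — microloan fund 5.62, community garden 5.57, bike-lane pilot 4.58 are the best per k$.
Greedy by ratio would take youth orchestra + microloan fund + community garden + literacy program + bike-lane pilot + public wifi: 94 k$ used, total 433.
Using the slack differently, job-training center + microloan fund + food-bank expansion + community garden + bike-lane pilot comes to 451 at 97 k$.
An exhaustive check of the 512 subsets confirms 451.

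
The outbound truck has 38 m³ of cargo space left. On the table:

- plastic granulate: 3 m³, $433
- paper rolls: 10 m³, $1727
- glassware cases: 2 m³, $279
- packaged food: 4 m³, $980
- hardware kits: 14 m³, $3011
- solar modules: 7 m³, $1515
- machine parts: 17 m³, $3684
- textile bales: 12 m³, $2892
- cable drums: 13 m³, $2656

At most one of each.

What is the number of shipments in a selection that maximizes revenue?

4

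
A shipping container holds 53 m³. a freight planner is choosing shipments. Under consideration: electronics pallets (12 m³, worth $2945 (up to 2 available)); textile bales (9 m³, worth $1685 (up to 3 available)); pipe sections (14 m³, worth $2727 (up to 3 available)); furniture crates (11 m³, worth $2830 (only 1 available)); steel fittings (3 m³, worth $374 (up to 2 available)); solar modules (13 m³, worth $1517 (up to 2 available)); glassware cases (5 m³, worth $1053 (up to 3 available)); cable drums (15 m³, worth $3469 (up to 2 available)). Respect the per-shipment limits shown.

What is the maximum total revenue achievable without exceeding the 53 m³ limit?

12713

By revenue per m³: furniture crates 257.27, electronics pallets 245.42, cable drums 231.27 lead.
Greedy by ratio would take 2×electronics pallets + furniture crates + steel fittings + cable drums: 53 m³ used, total 12563.
The 15 m³ tied up in electronics pallets and steel fittings is better spent on cable drums — total rises to 12713 (53 m³).
No other feasible combination exceeds 12713.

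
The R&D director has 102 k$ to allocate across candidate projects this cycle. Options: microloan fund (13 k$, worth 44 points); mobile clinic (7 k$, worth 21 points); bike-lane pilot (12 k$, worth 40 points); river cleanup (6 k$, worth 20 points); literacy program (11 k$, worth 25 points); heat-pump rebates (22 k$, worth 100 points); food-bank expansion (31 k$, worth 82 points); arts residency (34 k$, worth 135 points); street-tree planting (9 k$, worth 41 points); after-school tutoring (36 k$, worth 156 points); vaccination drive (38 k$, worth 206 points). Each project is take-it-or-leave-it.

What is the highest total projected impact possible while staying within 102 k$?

482

Taking the top-ratio projects first gives microloan fund + bike-lane pilot + river cleanup + heat-pump rebates + street-tree planting + vaccination drive for 451 (100 k$).
The 34 k$ tied up in microloan fund and bike-lane pilot and street-tree planting is better spent on after-school tutoring — total rises to 482 (102 k$).
Next best is microloan fund + river cleanup + street-tree planting + after-school tutoring + vaccination drive at 467 (102 k$) — short by 15.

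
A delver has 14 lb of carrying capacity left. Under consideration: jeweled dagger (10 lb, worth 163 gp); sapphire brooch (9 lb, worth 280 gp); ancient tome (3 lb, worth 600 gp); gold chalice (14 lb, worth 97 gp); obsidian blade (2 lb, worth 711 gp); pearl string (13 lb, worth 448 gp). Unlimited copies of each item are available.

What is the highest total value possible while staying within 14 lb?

Density check — obsidian blade 355.50, ancient tome 200.00, pearl string 34.46 are the best per lb.
Taking 7×obsidian blade: 14 lb used, 4977 in value.
That's the maximum — no swap from here does better than 4977.

4977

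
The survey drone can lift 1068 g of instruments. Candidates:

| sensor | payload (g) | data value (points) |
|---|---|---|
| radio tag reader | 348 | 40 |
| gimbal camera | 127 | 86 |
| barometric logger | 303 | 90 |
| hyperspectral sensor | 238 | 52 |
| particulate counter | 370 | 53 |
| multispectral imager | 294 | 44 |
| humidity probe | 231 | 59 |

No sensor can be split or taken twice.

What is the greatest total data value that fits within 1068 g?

288

The ratio heuristic lands on gimbal camera + barometric logger + hyperspectral sensor + humidity probe (287) but leaves 169 g idle.
The 238 g tied up in hyperspectral sensor is better spent on particulate counter — total rises to 288 (1031 g).
The closest alternative, gimbal camera + barometric logger + hyperspectral sensor + humidity probe, reaches only 287.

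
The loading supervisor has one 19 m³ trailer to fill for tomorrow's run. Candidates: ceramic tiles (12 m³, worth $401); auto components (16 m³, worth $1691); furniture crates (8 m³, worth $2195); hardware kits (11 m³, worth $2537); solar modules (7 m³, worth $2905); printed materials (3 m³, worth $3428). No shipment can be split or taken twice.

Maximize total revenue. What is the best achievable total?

Density check — printed materials 1142.67, solar modules 415.00, furniture crates 274.38 are the best per m³.
Furniture crates + solar modules + printed materials uses 18 of the 19 m³ and totals 8528.

8528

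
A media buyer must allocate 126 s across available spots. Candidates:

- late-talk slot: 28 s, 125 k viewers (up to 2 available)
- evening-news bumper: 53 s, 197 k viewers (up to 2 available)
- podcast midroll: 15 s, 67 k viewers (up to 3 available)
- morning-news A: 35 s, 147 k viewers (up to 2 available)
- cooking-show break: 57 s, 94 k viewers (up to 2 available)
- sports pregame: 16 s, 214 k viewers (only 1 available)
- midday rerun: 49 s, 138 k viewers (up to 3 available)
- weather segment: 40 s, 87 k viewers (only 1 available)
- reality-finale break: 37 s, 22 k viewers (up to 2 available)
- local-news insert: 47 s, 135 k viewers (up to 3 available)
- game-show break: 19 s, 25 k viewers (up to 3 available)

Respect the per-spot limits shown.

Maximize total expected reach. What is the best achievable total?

687

Density check — sports pregame 13.38, podcast midroll 4.47, late-talk slot 4.46 are the best per s.
The ratio heuristic lands on 2×late-talk slot + 3×podcast midroll + sports pregame (665) but leaves 9 s idle.
Dropping late-talk slot frees 28 s; slotting in morning-news A (35 s) lifts the total to 687 at 124 s.
The spare 2 s is too small for any remaining spot, and no exchange beats 687.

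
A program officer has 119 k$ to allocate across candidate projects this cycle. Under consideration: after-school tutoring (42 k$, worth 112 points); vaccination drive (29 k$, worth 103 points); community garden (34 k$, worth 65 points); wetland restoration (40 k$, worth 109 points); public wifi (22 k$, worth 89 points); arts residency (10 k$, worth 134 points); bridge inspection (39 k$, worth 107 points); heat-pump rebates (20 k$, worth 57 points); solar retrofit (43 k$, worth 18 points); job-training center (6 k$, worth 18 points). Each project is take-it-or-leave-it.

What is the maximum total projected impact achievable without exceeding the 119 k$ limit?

460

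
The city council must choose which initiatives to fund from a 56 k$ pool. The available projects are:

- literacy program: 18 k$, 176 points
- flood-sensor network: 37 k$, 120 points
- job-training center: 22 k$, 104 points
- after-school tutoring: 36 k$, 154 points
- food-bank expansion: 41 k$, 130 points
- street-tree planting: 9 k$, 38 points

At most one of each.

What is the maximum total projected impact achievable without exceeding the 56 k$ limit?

The ratio heuristic lands on literacy program + job-training center + street-tree planting (318) but leaves 7 k$ idle.
Dropping job-training center and street-tree planting frees 31 k$; slotting in after-school tutoring (36 k$) lifts the total to 330 at 54 k$.
Runner-up literacy program + job-training center + street-tree planting tops out at 318.

330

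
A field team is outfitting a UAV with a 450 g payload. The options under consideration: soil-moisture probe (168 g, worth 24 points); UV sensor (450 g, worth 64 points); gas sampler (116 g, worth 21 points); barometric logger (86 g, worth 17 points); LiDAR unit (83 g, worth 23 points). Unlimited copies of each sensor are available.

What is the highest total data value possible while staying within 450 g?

115

Density check — LiDAR unit 0.28, barometric logger 0.20, gas sampler 0.18 are the best per g.
The ratio ordering already packs tightly: 5×LiDAR unit, 415 g, 115.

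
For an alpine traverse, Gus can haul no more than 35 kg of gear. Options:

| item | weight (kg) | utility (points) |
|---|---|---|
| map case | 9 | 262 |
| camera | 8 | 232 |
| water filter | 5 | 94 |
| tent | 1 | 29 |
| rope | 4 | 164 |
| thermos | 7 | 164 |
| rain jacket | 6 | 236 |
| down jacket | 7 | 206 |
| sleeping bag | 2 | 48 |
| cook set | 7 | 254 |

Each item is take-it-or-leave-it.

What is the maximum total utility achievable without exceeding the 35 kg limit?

1177

Taking the top-ratio items first gives map case + tent + rope + rain jacket + down jacket + cook set for 1151 (34 kg).
Replace down jacket with camera: the trade gains 26 net, giving 1177 at 35 kg.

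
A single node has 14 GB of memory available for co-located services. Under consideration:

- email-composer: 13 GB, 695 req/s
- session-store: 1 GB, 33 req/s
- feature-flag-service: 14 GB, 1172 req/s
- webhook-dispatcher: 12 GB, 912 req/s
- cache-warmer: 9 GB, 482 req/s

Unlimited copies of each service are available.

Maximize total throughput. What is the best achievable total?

Feature-flag-service uses 14 of the 14 GB and totals 1172.
Nothing else within 14 GB beats 1172.

1172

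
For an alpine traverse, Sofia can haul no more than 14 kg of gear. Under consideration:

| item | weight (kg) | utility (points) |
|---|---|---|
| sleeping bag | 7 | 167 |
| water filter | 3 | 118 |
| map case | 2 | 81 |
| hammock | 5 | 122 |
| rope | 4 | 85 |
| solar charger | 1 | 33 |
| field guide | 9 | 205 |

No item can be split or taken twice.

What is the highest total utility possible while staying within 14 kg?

A density-first pass picks water filter + map case + hammock + solar charger — 354 at 11 kg.
Dropping solar charger frees 1 kg; slotting in rope (4 kg) lifts the total to 406 at 14 kg.

406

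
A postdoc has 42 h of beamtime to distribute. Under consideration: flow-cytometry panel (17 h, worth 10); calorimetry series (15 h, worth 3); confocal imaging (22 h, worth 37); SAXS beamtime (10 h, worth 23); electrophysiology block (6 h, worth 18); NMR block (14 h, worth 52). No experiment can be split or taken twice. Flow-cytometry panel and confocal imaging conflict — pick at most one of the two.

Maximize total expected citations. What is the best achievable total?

107

Filling by ratio: SAXS beamtime + electrophysiology block + NMR block for 93, with 12 h left unused.
Dropping SAXS beamtime frees 10 h; slotting in confocal imaging (22 h) lifts the total to 107 at 42 h.
Next best is SAXS beamtime + electrophysiology block + NMR block at 93 (30 h) — short by 14.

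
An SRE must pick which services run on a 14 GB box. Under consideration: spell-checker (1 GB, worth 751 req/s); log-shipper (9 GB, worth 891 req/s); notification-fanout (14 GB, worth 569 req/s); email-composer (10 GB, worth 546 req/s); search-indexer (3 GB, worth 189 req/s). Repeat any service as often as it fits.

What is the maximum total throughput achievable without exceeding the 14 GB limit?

10514

Density check — spell-checker 751.00, log-shipper 99.00, search-indexer 63.00 are the best per GB.
14×spell-checker uses 14 of the 14 GB and totals 10514.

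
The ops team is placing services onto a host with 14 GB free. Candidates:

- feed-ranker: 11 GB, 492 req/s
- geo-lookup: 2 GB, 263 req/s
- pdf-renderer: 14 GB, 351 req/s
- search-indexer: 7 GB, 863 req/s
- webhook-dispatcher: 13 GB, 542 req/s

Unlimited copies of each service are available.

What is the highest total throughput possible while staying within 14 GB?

1841

Taking 7×geo-lookup: 14 GB used, 1841 in throughput.
No other feasible combination exceeds 1841.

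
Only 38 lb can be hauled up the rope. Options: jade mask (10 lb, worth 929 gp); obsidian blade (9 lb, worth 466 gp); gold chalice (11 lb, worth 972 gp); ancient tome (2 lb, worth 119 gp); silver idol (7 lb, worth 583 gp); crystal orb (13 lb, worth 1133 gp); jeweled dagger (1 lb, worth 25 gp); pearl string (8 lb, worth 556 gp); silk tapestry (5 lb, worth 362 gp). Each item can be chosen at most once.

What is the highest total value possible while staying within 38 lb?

By value per lb: jade mask 92.90, gold chalice 88.36, crystal orb 87.15 lead.
A density-first pass picks jade mask + gold chalice + ancient tome + crystal orb + jeweled dagger — 3178 at 37 lb.
Reworking the packing: jade mask + silver idol + crystal orb + pearl string uses 38 lb and improves the total to 3201.
Nothing else within 38 lb beats 3201.

3201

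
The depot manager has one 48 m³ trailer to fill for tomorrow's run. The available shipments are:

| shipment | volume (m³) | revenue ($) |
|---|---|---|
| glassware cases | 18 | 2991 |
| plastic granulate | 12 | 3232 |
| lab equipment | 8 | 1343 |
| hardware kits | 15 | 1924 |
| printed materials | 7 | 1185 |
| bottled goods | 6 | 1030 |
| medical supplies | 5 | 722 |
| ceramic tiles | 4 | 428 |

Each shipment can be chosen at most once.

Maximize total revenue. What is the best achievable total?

9160

A density-first pass picks plastic granulate + lab equipment + printed materials + bottled goods + medical supplies + ceramic tiles — 7940 at 42 m³.
The 12 m³ tied up in lab equipment and ceramic tiles is better spent on glassware cases — total rises to 9160 (48 m³).
That's the maximum — no swap from here does better than 9160.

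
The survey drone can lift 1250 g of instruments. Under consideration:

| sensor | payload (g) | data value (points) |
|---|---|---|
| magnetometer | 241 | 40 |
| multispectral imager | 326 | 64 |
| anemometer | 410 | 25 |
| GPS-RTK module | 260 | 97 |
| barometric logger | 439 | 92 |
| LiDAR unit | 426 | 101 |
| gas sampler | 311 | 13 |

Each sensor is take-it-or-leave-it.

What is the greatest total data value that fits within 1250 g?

290

Best packing: GPS-RTK module + barometric logger + LiDAR unit — 1125 g, 290 total.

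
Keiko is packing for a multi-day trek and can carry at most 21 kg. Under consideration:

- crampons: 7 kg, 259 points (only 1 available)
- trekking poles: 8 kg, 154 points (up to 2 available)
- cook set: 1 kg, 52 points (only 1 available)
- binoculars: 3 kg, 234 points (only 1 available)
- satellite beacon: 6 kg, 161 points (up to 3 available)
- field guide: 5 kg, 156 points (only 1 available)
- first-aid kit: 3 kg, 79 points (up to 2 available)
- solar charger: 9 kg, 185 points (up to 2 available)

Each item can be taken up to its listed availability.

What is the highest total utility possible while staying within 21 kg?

810

Density check — binoculars 78.00, cook set 52.00, crampons 37.00 are the best per kg.
Taking the top-ratio items first gives crampons + cook set + binoculars + field guide + first-aid kit for 780 (19 kg).
Dropping cook set and first-aid kit frees 4 kg; slotting in satellite beacon (6 kg) lifts the total to 810 at 21 kg.
Every other selection either busts 21 kg or exceeds an availability limit or fails to beat 810.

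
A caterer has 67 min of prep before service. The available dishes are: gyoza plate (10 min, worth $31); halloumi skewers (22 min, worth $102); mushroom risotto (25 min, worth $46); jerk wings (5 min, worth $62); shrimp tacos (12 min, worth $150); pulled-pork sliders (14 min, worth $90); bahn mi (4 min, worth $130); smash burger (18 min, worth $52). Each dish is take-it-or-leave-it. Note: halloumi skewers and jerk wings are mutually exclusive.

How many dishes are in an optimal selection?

6

The maximum profit within 67 min is 515.
For example gyoza plate + jerk wings + shrimp tacos + pulled-pork sliders + bahn mi + smash burger achieves it, using 63 min.
All optima have 6 dishes.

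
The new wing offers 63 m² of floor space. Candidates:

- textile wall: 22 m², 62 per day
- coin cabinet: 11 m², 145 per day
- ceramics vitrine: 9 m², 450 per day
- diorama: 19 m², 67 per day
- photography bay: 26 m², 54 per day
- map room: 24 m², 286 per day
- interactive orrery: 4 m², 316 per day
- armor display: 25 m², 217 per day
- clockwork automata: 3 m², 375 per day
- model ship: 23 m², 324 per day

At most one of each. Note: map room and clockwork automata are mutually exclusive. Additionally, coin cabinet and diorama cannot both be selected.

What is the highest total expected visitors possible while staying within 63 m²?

Density check — clockwork automata 125.00, interactive orrery 79.00, ceramics vitrine 50.00 are the best per m².
Coin cabinet + ceramics vitrine + interactive orrery + clockwork automata + model ship uses 50 of the 63 m² and totals 1610.
The spare 13 m² is too small for any remaining exhibit, and no feasible exchange beats 1610.

1610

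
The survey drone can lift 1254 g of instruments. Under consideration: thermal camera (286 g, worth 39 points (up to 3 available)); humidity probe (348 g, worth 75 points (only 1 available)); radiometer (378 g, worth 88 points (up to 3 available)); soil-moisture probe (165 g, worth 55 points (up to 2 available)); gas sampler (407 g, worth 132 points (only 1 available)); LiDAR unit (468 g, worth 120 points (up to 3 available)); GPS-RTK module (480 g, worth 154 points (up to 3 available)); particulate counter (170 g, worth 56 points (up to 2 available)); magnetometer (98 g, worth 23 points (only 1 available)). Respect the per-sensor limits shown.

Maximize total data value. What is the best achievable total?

399

A density-first pass picks 2×soil-moisture probe + gas sampler + 2×particulate counter + magnetometer — 377 at 1175 g.
Replace gas sampler with GPS-RTK module: the trade gains 22 net, giving 399 at 1248 g.
Every other selection either busts 1254 g or exceeds an availability limit or fails to beat 399.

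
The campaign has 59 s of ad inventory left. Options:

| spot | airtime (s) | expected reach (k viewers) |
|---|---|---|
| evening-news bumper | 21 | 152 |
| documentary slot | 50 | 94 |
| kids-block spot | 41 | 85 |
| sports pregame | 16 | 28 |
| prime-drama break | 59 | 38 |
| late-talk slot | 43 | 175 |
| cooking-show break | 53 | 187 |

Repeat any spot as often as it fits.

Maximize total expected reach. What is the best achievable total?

By expected reach per s: evening-news bumper 7.24, late-talk slot 4.07, cooking-show break 3.53, kids-block spot 2.07 lead.
Best packing: 2×evening-news bumper + sports pregame — 58 s, 332 total.
No other feasible combination exceeds 332.

332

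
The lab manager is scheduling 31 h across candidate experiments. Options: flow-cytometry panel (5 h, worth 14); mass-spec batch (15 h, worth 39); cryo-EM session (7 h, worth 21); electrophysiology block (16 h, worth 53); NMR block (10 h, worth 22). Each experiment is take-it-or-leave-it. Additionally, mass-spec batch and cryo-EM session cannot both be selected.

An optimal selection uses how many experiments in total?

2

Optimal total is 92.
One optimal bundle: mass-spec batch + electrophysiology block (31 h).
Any selection reaching 92 contains exactly 2 experiments.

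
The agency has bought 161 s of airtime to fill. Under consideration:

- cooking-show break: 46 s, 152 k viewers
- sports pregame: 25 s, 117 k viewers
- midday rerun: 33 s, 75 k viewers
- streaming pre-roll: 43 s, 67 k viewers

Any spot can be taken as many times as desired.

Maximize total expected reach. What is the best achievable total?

Ranking by ratio (expected reach/s): sports pregame 4.68, cooking-show break 3.30, midday rerun 2.27, streaming pre-roll 1.56.
Best packing: 6×sports pregame — 150 s, 702 total.
Nothing else within 161 s beats 702.

702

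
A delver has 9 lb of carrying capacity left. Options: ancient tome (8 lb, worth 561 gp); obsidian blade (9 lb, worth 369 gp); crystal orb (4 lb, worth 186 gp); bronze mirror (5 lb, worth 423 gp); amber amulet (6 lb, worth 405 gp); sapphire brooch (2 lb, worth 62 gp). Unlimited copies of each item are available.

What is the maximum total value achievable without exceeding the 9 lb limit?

Taking crystal orb + bronze mirror: 9 lb used, 609 in value.
Nothing else within 9 lb beats 609.

609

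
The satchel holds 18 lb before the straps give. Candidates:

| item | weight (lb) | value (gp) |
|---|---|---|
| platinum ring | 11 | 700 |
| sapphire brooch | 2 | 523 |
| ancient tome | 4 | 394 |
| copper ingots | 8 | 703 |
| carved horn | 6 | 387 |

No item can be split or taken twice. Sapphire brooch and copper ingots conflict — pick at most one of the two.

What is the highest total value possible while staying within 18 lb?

Density check — sapphire brooch 261.50, ancient tome 98.50, copper ingots 87.88 are the best per lb.
Best packing: platinum ring + sapphire brooch + ancient tome — 17 lb, 1617 total.
Nothing else feasible within 18 lb beats 1617.

1617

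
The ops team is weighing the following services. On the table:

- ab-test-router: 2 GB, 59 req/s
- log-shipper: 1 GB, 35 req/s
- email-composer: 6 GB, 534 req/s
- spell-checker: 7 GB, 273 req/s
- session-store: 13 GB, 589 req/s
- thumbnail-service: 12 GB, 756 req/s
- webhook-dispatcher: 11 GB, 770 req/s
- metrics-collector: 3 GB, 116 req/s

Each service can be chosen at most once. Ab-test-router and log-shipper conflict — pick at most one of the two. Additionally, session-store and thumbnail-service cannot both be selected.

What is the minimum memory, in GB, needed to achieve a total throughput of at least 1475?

22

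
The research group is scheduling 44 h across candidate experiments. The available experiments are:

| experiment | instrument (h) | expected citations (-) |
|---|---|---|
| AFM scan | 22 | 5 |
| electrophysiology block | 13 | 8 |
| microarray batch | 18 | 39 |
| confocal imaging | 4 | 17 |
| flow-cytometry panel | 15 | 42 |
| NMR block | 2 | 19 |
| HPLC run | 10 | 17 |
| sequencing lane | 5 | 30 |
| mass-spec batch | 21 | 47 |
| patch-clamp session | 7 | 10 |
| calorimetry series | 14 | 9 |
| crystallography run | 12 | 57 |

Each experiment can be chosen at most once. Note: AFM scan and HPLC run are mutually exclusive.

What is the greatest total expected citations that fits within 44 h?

Taking the top-ratio experiments first gives confocal imaging + flow-cytometry panel + NMR block + sequencing lane + crystallography run for 165 (38 h).
The 15 h tied up in flow-cytometry panel is better spent on mass-spec batch — total rises to 170 (44 h).
Next best is confocal imaging + flow-cytometry panel + NMR block + sequencing lane + crystallography run at 165 (38 h) — short by 5.

170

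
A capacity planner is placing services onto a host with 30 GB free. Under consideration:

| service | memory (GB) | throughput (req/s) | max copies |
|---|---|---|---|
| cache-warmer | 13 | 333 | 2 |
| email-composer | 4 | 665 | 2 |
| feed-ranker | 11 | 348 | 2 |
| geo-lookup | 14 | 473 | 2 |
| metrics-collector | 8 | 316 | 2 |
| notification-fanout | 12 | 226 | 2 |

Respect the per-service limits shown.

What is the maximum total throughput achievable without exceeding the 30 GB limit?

2119

Taking the top-ratio services first gives 2×email-composer + 2×metrics-collector for 1962 (24 GB).
Replace metrics-collector with geo-lookup: the trade gains 157 net, giving 2119 at 30 GB.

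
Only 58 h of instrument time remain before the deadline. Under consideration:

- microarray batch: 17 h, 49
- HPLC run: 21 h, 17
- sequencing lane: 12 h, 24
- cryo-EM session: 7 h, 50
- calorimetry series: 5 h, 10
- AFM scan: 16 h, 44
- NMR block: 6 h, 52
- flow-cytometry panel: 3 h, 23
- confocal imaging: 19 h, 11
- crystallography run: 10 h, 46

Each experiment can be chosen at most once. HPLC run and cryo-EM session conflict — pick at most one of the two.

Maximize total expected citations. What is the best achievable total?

Ranking by ratio (expected citations/h): NMR block 8.67, flow-cytometry panel 7.67, cryo-EM session 7.14, crystallography run 4.60.
The ratio ordering already packs tightly: microarray batch + sequencing lane + cryo-EM session + NMR block + flow-cytometry panel + crystallography run, 55 h, 244.
Next best is microarray batch + cryo-EM session + AFM scan + NMR block + crystallography run at 241 (56 h) — short by 3.

244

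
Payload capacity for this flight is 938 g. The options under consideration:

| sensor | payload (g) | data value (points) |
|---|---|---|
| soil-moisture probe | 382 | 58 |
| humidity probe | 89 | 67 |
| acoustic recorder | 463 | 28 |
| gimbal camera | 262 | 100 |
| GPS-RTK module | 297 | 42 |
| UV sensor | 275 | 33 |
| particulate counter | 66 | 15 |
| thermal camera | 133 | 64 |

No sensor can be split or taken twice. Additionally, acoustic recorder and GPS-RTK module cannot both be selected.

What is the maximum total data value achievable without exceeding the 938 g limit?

304

Taking soil-moisture probe + humidity probe + gimbal camera + particulate counter + thermal camera: 932 g used, 304 in data value.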